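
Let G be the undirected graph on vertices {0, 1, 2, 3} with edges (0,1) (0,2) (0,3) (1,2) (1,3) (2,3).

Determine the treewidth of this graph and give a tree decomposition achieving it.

With just one bag of size 4, the width is 4 − 1 = 3, so tw(G) ≤ 3. Conversely, {0, 1, 2, 3} is a clique of size 4, and the vertices of any clique must share a bag in every tree decomposition; so some bag has ≥ 4 vertices and tw(G) ≥ 3. Hence tw(G) = 3 exactly.

Treewidth 3.
Bags: B1 = {0, 1, 2, 3}
Tree: (single bag)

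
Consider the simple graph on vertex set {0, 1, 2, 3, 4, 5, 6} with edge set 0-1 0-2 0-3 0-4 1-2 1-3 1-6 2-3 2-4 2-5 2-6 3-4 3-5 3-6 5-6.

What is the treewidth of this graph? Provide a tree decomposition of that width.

Every bag has size at most 4, so the width is 4 − 1 = 3 and tw(G) ≤ 3. For the lower bound, the 4 vertices {0, 1, 2, 3} are pairwise adjacent, and any tree decomposition puts a clique entirely inside one bag — forcing width ≥ 3. The upper and lower bounds meet at 3, so that is the treewidth.

Treewidth 3.
One optimal decomposition is:
Bags: B1 = {0, 2, 3, 4}  B2 = {0, 1, 2, 3}  B3 = {1, 2, 3, 6}  B4 = {2, 3, 5, 6}
Tree: B1–B2, B2–B3, B3–B4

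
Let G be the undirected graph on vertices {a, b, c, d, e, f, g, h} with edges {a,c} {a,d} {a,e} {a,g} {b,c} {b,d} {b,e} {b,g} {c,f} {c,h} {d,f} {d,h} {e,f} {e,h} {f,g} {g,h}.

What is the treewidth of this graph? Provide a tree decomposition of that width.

Each bag holds 5 vertices, so the decomposition has width 4, which upper-bounds the treewidth. For the lower bound: the 5 vertex sets {d,h}, {c,f}, {a,g}, {b}, {e} are disjoint, each induces a connected subgraph, and every pair is joined by at least one edge of G. Contracting each set to a single vertex therefore yields K_{5} as a minor, and since treewidth is minor-monotone, tw(G) ≥ tw(K_{5}) = 4. Combining the bounds, tw(G) = 4.

Treewidth 4.
One optimal decomposition is:
Bags: B1 = {a, b, d, f, h}  B2 = {a, b, c, f, h}  B3 = {a, b, f, g, h}  B4 = {a, b, e, f, h}
Tree: B1–B2, B2–B3, B3–B4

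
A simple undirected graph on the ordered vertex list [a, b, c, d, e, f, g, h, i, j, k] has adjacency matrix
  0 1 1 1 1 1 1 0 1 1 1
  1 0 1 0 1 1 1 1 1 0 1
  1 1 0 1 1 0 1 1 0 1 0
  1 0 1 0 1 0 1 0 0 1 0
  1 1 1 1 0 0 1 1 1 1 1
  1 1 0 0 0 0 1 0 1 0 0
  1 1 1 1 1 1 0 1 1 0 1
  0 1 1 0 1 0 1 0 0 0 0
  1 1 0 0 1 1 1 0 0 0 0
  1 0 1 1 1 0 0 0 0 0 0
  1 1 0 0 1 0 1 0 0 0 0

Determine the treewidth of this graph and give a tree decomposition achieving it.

Treewidth 4.
One such decomposition:
Bags: B1 = {b, c, e, g, h}  B2 = {a, b, c, e, g}  B3 = {a, c, d, e, g}  B4 = {a, c, d, e, j}  B5 = {a, b, e, g, k}  B6 = {a, b, e, g, i}  B7 = {a, b, f, g, i}
Tree: B1–B2, B2–B3, B3–B4, B2–B5, B5–B6, B6–B7

Each bag holds 5 vertices, so the decomposition has width 4, which upper-bounds the treewidth. Conversely, {a, c, d, e, g} is a clique of size 5, and the vertices of any clique must share a bag in every tree decomposition; so some bag has ≥ 5 vertices and tw(G) ≥ 4. The upper and lower bounds meet at 4, so that is the treewidth.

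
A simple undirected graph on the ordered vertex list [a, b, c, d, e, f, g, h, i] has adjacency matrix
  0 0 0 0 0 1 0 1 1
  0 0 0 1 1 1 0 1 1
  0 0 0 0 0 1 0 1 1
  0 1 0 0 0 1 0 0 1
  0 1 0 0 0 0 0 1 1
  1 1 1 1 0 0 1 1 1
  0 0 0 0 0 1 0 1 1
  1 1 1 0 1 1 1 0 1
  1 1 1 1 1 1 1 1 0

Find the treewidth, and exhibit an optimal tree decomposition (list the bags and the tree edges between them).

Treewidth 3.
Bags: B1 = {c, f, h, i}  B2 = {b, f, h, i}  B3 = {b, d, f, i}  B4 = {b, e, h, i}  B5 = {f, g, h, i}  B6 = {a, f, h, i}
Tree: B1–B2, B2–B3, B2–B4, B2–B5, B1–B6

The largest bag has 4 vertices, giving width 3; this decomposition certifies tw(G) ≤ 3. On the other hand G contains the 4-clique {b, e, h, i}. A clique must lie in a single bag of any decomposition, so no decomposition can have width below 3. The upper and lower bounds meet at 3, so that is the treewidth.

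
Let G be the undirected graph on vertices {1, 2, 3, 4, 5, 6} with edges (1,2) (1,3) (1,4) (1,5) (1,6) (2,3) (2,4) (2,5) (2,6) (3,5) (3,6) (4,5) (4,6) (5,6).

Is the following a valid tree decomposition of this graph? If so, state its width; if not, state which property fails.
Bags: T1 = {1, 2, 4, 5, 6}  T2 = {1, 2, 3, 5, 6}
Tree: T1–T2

Checking the three conditions: (i) the bags cover all of {1, 2, 3, 4, 5, 6}; (ii) for each edge, some bag contains both endpoints; (iii) the bags containing any fixed vertex form a subtree. All hold, so the decomposition is valid with width 5 − 1 = 4.

Yes; width 4.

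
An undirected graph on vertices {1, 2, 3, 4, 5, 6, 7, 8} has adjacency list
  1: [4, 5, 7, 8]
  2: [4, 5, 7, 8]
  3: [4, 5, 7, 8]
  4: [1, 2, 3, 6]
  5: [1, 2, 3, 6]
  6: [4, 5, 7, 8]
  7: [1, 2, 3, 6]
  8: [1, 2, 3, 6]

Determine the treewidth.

4

A width-4 tree decomposition is:
Bags: B1 = {2, 4, 5, 7, 8}  B2 = {3, 4, 5, 7, 8}  B3 = {1, 4, 5, 7, 8}  B4 = {4, 5, 6, 7, 8}
Tree: B1–B2, B2–B3, B3–B4
Every bag has size at most 5, so the width is 5 − 1 = 4 and tw(G) ≤ 4. For the lower bound: the 5 vertex sets {2,5}, {3,8}, {1,7}, {4}, {6} are disjoint, each induces a connected subgraph, and every pair is joined by at least one edge of G. Contracting each set to a single vertex therefore yields K_{5} as a minor, and since treewidth is minor-monotone, tw(G) ≥ tw(K_{5}) = 4. The upper and lower bounds meet at 4, so that is the treewidth.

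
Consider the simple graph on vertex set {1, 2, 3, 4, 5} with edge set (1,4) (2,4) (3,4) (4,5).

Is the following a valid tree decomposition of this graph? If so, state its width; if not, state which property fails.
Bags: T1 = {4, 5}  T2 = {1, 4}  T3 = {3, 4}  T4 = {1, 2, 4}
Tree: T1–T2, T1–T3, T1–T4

No — bags containing vertex 1 are not connected in the tree.

A tree decomposition must satisfy three properties: every vertex lies in some bag; for every edge, both endpoints lie together in some bag; and for every vertex, the bags containing it form a connected subtree. Here bags containing vertex 1 are not connected in the tree, so the decomposition is invalid.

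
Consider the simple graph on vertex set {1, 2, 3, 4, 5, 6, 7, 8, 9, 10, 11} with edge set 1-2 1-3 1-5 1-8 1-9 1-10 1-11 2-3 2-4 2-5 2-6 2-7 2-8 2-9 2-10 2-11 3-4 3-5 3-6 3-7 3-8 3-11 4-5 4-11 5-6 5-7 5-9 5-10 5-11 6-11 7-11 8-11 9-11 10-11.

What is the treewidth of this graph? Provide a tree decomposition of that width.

The largest bag has 5 vertices, giving width 4; this decomposition certifies tw(G) ≤ 4. Conversely, {1, 2, 3, 8, 11} is a clique of size 5, and the vertices of any clique must share a bag in every tree decomposition; so some bag has ≥ 5 vertices and tw(G) ≥ 4. The upper and lower bounds meet at 4, so that is the treewidth.

Treewidth 4.
Bags: B1 = {1, 2, 3, 5, 11}  B2 = {1, 2, 5, 9, 11}  B3 = {1, 2, 3, 8, 11}  B4 = {2, 3, 4, 5, 11}  B5 = {2, 3, 5, 7, 11}  B6 = {2, 3, 5, 6, 11}  B7 = {1, 2, 5, 10, 11}
Tree: B1–B2, B1–B3, B1–B4, B4–B5, B1–B6, B1–B7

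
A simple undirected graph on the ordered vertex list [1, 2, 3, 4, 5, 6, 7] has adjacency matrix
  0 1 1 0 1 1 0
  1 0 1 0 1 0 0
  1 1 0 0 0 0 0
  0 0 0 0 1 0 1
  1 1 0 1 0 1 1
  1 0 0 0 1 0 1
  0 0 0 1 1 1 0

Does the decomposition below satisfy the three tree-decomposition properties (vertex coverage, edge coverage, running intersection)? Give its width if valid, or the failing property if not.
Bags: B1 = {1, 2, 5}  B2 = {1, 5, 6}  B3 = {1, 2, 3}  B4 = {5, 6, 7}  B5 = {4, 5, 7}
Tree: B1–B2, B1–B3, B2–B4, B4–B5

Vertex coverage: the bags together contain {1, 2, 3, 4, 5, 6, 7}, the full vertex set. Edge coverage: each edge of G has both endpoints in at least one bag. Running intersection: for every vertex, the bags containing it form a connected subtree. All three properties hold, so this is a valid tree decomposition of width max|bag| − 1 = 2, and hence tw(G) ≤ 2.

Yes; width 2.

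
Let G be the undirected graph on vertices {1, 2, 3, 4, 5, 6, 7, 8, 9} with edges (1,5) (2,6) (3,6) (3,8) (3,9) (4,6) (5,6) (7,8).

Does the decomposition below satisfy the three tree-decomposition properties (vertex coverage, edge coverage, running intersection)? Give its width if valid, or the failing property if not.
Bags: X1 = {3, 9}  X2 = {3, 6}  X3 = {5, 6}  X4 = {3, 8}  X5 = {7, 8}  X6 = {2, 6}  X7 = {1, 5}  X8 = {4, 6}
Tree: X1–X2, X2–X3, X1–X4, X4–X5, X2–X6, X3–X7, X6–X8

Yes; width 1.

Checking the three conditions: (i) the bags cover all of {1, 2, 3, 4, 5, 6, 7, 8, 9}; (ii) for each edge, some bag contains both endpoints; (iii) the bags containing any fixed vertex form a subtree. All hold, so the decomposition is valid with width 2 − 1 = 1.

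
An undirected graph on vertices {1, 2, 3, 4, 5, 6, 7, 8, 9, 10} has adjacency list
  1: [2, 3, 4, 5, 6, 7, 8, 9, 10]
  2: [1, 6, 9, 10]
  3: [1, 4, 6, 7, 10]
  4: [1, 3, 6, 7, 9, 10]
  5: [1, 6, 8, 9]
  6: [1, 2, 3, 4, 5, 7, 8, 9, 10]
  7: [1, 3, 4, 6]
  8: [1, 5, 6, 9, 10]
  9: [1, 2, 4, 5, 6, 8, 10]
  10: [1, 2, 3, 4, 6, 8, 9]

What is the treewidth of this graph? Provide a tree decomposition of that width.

Treewidth 4.
One such decomposition:
Bags: B1 = {1, 4, 6, 9, 10}  B2 = {1, 6, 8, 9, 10}  B3 = {1, 3, 4, 6, 10}  B4 = {1, 2, 6, 9, 10}  B5 = {1, 3, 4, 6, 7}  B6 = {1, 5, 6, 8, 9}
Tree: B1–B2, B1–B3, B1–B4, B3–B5, B2–B6

Every bag has size at most 5, so the width is 5 − 1 = 4 and tw(G) ≤ 4. Conversely, {1, 6, 8, 9, 10} is a clique of size 5, and the vertices of any clique must share a bag in every tree decomposition; so some bag has ≥ 5 vertices and tw(G) ≥ 4. Combining the bounds, tw(G) = 4.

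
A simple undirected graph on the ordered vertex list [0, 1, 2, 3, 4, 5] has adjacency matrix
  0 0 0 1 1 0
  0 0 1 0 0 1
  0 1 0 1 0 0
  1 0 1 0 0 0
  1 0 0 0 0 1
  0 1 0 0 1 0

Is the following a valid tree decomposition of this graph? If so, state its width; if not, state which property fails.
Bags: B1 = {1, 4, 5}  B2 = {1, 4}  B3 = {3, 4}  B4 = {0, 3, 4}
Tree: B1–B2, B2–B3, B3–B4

A tree decomposition must satisfy three properties: every vertex lies in some bag; for every edge, both endpoints lie together in some bag; and for every vertex, the bags containing it form a connected subtree. Here vertex 2 appears in no bag, so the decomposition is invalid.

No — vertex 2 appears in no bag.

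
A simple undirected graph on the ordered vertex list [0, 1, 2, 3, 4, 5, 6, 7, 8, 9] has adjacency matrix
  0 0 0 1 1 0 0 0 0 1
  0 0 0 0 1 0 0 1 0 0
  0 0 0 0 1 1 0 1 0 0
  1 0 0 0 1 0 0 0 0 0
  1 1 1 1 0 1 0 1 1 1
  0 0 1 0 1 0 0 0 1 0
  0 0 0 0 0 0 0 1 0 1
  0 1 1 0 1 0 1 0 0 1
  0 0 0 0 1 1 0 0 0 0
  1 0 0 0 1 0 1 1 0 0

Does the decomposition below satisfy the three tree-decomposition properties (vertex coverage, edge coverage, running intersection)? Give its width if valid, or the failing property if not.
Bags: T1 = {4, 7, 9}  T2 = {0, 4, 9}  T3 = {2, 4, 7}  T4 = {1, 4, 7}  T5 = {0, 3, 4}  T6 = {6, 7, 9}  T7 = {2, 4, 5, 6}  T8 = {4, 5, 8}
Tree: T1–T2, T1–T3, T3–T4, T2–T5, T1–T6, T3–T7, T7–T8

A tree decomposition must satisfy three properties: every vertex lies in some bag; for every edge, both endpoints lie together in some bag; and for every vertex, the bags containing it form a connected subtree. Here bags containing vertex 6 are not connected in the tree, so the decomposition is invalid.

No — bags containing vertex 6 are not connected in the tree.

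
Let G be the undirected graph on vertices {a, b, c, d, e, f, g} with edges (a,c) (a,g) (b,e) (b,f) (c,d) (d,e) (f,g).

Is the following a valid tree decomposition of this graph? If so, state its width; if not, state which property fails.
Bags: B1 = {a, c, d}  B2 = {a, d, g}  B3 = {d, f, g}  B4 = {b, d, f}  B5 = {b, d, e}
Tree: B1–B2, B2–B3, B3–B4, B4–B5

Every vertex of G appears in some bag (union = {a, b, c, d, e, f, g}); every edge is covered by a bag; and for each vertex v the set of bags containing v is connected in the bag tree. The decomposition is therefore valid. The largest bag has 3 vertices, so the width is 2.

Yes; width 2.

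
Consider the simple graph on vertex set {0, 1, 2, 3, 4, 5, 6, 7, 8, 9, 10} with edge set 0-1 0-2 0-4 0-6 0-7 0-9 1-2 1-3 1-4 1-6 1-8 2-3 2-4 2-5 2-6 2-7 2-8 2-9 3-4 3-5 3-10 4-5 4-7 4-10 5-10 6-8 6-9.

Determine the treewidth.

3

A width-3 tree decomposition is:
Bags: B1 = {3, 4, 5, 10}  B2 = {2, 3, 4, 5}  B3 = {1, 2, 3, 4}  B4 = {0, 1, 2, 4}  B5 = {0, 1, 2, 6}  B6 = {0, 2, 4, 7}  B7 = {1, 2, 6, 8}  B8 = {0, 2, 6, 9}
Tree: B1–B2, B2–B3, B3–B4, B4–B5, B4–B6, B5–B7, B5–B8
Each bag holds 4 vertices, so the decomposition has width 3, which upper-bounds the treewidth. Conversely, {0, 1, 2, 4} is a clique of size 4, and the vertices of any clique must share a bag in every tree decomposition; so some bag has ≥ 4 vertices and tw(G) ≥ 3. The upper and lower bounds meet at 3, so that is the treewidth.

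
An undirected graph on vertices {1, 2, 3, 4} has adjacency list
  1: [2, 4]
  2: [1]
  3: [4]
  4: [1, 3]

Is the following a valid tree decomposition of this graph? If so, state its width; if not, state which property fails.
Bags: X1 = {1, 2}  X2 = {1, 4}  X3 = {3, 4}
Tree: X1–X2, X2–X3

Every vertex of G appears in some bag (union = {1, 2, 3, 4}); every edge is covered by a bag; and for each vertex v the set of bags containing v is connected in the bag tree. The decomposition is therefore valid. The largest bag has 2 vertices, so the width is 1.

Yes; width 1.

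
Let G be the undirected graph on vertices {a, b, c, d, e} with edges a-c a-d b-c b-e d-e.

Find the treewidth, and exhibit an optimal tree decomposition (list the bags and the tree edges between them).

Treewidth 2.
One such decomposition:
Bags: B1 = {a, b, c}  B2 = {a, b, e}  B3 = {a, d, e}
Tree: B1–B2, B2–B3

The largest bag has 3 vertices, giving width 2; this decomposition certifies tw(G) ≤ 2. The edges a–c–b–e–d–a form a cycle, so G is not a tree and its treewidth is at least 2. Hence tw(G) = 2 exactly.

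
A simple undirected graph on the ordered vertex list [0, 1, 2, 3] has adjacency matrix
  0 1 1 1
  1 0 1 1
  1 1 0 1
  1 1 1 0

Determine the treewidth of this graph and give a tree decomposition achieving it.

A single bag containing all 4 vertices is trivially a valid decomposition of width 3. For the lower bound, the 4 vertices {0, 1, 2, 3} are pairwise adjacent, and any tree decomposition puts a clique entirely inside one bag — forcing width ≥ 3. Therefore the treewidth is 3.

Treewidth 3.
Bags: B1 = {0, 1, 2, 3}
Tree: (single bag)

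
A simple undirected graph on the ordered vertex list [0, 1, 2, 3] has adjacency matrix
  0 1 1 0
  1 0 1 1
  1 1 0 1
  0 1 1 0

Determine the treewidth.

A width-2 tree decomposition is:
Bags: B1 = {0, 1, 2}  B2 = {1, 2, 3}
Tree: B1–B2
Every bag has size at most 3, so the width is 3 − 1 = 2 and tw(G) ≤ 2. Conversely, {0, 1, 2} is a clique of size 3, and the vertices of any clique must share a bag in every tree decomposition; so some bag has ≥ 3 vertices and tw(G) ≥ 2. Therefore the treewidth is 2.

2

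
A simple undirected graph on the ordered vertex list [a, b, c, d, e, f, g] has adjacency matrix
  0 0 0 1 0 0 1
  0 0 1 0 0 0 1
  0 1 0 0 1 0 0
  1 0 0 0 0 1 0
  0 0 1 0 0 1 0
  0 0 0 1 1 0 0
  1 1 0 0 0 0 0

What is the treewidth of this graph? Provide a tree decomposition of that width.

Each bag holds 3 vertices, so the decomposition has width 2, which upper-bounds the treewidth. Since e–c–b–g–a–d–f–e is a cycle in G, G is not acyclic. Forests are exactly the graphs of treewidth ≤ 1, so tw(G) ≥ 2. The upper and lower bounds meet at 2, so that is the treewidth.

Treewidth 2.
One such decomposition:
Bags: B1 = {b, c, e}  B2 = {b, e, g}  B3 = {a, e, g}  B4 = {a, d, e}  B5 = {d, e, f}
Tree: B1–B2, B2–B3, B3–B4, B4–B5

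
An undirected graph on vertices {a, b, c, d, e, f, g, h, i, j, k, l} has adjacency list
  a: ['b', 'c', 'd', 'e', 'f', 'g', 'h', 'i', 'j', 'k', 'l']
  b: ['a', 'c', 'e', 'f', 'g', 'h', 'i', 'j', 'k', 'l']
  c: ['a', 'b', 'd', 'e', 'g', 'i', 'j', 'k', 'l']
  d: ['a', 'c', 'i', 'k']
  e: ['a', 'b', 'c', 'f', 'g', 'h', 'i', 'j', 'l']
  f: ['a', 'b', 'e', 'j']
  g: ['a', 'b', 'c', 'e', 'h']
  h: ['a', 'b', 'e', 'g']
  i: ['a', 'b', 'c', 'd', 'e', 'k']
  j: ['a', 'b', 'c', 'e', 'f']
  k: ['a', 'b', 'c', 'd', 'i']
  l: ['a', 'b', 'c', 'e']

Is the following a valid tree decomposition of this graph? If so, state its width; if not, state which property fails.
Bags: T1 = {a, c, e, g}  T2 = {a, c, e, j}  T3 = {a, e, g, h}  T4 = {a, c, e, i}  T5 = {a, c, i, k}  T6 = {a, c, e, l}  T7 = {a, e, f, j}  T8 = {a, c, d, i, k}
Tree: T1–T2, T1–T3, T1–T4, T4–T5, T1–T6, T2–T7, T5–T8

No — vertex b appears in no bag.

A tree decomposition must satisfy three properties: every vertex lies in some bag; for every edge, both endpoints lie together in some bag; and for every vertex, the bags containing it form a connected subtree. Here vertex b appears in no bag, so the decomposition is invalid.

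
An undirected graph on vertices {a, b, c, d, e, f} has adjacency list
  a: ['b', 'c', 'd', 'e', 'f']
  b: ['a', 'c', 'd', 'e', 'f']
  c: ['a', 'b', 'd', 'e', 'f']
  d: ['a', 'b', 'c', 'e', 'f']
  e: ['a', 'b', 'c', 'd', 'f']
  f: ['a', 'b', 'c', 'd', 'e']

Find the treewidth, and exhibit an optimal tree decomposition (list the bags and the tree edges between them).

With just one bag of size 6, the width is 6 − 1 = 5, so tw(G) ≤ 5. On the other hand G contains the 6-clique {a, b, c, d, e, f}. A clique must lie in a single bag of any decomposition, so no decomposition can have width below 5. The upper and lower bounds meet at 5, so that is the treewidth.

Treewidth 5.
Bags: B1 = {a, b, c, d, e, f}
Tree: (single bag)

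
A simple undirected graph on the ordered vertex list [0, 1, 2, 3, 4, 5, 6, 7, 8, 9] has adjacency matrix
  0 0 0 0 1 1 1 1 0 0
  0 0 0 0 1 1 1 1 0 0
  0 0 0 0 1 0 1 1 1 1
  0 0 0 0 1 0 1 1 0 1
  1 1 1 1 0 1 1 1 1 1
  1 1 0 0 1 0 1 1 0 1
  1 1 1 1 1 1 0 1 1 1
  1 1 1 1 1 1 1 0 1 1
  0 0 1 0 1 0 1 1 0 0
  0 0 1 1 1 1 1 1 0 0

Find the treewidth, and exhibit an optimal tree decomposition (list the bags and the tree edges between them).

Treewidth 4.
One such decomposition:
Bags: B1 = {1, 4, 5, 6, 7}  B2 = {0, 4, 5, 6, 7}  B3 = {4, 5, 6, 7, 9}  B4 = {3, 4, 6, 7, 9}  B5 = {2, 4, 6, 7, 9}  B6 = {2, 4, 6, 7, 8}
Tree: B1–B2, B2–B3, B3–B4, B4–B5, B5–B6

Each bag holds 5 vertices, so the decomposition has width 4, which upper-bounds the treewidth. Conversely, {2, 4, 6, 7, 8} is a clique of size 5, and the vertices of any clique must share a bag in every tree decomposition; so some bag has ≥ 5 vertices and tw(G) ≥ 4. Hence tw(G) = 4 exactly.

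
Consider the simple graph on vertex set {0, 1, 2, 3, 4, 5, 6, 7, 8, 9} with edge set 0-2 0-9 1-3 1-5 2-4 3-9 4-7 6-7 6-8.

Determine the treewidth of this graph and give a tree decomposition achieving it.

The largest bag has 2 vertices, giving width 1; this decomposition certifies tw(G) ≤ 1. G has an edge, so its treewidth is at least 1. Combining the bounds, tw(G) = 1.

Treewidth 1.
One such decomposition:
Bags: B1 = {6, 8}  B2 = {6, 7}  B3 = {4, 7}  B4 = {2, 4}  B5 = {0, 2}  B6 = {0, 9}  B7 = {3, 9}  B8 = {1, 3}  B9 = {1, 5}
Tree: B1–B2, B2–B3, B3–B4, B4–B5, B5–B6, B6–B7, B7–B8, B8–B9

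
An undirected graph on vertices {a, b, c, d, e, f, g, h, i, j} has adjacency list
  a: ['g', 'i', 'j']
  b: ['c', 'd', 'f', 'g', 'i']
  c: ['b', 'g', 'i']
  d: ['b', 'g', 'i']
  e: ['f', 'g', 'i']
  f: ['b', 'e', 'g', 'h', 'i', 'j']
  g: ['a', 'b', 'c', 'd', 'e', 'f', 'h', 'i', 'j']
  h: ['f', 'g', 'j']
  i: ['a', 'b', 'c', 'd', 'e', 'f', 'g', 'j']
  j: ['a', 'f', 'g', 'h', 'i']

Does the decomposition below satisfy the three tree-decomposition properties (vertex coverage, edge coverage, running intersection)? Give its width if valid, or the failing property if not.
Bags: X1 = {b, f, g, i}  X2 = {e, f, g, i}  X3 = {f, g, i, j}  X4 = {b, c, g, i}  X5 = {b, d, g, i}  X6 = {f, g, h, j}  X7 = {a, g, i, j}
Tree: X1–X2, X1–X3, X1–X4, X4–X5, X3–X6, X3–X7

Every vertex of G appears in some bag (union = {a, b, c, d, e, f, g, h, i, j}); every edge is covered by a bag; and for each vertex v the set of bags containing v is connected in the bag tree. The decomposition is therefore valid. The largest bag has 4 vertices, so the width is 3.

Yes; width 3.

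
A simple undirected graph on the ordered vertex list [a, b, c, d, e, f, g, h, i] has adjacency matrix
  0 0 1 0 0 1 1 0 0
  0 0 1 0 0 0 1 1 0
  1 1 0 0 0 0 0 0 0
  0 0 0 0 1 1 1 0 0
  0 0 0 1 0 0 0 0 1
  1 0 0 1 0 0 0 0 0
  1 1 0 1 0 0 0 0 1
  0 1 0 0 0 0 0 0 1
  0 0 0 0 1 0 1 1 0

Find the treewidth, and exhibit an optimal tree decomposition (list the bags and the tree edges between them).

Treewidth 3.
One optimal decomposition is:
Bags: B1 = {d, e, f, i}  B2 = {d, f, g, i}  B3 = {a, f, g, i}  B4 = {a, g, h, i}  B5 = {a, b, g, h}  B6 = {a, b, c, h}
Tree: B1–B2, B2–B3, B3–B4, B4–B5, B5–B6

The largest bag has 4 vertices, giving width 3; this decomposition certifies tw(G) ≤ 3. For the lower bound: the 4 vertex sets {d,e,f}, {i}, {g}, {a,b,c,h} are disjoint, each induces a connected subgraph, and every pair is joined by at least one edge of G. Contracting each set to a single vertex therefore yields K_{4} as a minor, and since treewidth is minor-monotone, tw(G) ≥ tw(K_{4}) = 3. Therefore the treewidth is 3.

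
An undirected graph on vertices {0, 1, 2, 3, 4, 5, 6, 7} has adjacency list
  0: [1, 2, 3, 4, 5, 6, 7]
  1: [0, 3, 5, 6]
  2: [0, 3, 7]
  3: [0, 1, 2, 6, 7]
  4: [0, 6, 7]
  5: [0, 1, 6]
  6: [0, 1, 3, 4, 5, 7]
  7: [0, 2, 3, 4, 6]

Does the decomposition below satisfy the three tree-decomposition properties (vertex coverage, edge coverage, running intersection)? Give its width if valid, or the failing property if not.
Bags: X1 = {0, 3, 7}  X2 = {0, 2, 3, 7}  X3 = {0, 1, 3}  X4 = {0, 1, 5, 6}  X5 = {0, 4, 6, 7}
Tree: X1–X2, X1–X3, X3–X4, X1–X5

No — edge (6,3) lies in no bag.

A tree decomposition must satisfy three properties: every vertex lies in some bag; for every edge, both endpoints lie together in some bag; and for every vertex, the bags containing it form a connected subtree. Here edge (6,3) lies in no bag, so the decomposition is invalid.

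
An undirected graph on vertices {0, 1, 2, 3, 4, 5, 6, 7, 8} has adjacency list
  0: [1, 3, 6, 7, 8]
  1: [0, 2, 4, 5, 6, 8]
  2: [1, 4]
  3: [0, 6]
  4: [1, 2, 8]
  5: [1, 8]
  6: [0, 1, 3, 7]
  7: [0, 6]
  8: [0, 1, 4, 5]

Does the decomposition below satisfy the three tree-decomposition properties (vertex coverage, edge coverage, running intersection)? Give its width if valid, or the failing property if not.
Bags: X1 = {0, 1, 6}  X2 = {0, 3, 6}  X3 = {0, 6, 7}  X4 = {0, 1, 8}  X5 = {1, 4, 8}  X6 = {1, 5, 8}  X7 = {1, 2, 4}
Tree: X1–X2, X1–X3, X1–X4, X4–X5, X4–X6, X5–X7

Every vertex of G appears in some bag (union = {0, 1, 2, 3, 4, 5, 6, 7, 8}); every edge is covered by a bag; and for each vertex v the set of bags containing v is connected in the bag tree. The decomposition is therefore valid. The largest bag has 3 vertices, so the width is 2.

Yes; width 2.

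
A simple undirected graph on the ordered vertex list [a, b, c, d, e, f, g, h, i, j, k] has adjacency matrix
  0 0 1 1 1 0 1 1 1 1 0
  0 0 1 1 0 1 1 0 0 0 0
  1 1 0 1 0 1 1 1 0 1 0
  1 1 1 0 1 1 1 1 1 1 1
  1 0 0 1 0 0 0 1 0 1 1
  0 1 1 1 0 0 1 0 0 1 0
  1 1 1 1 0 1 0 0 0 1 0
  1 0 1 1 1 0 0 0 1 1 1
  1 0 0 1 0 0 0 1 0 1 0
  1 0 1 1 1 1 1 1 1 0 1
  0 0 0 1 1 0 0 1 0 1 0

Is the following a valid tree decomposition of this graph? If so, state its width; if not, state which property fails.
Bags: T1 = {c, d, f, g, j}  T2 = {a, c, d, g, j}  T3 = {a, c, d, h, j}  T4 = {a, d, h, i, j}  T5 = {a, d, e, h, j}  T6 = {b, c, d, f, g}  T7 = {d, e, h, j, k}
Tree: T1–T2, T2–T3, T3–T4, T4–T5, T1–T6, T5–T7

Vertex coverage: the bags together contain {a, b, c, d, e, f, g, h, i, j, k}, the full vertex set. Edge coverage: each edge of G has both endpoints in at least one bag. Running intersection: for every vertex, the bags containing it form a connected subtree. All three properties hold, so this is a valid tree decomposition of width max|bag| − 1 = 4, and hence tw(G) ≤ 4.

Yes; width 4.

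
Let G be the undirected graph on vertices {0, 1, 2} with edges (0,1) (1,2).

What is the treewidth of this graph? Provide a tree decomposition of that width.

Treewidth 1.
One such decomposition:
Bags: B1 = {1, 2}  B2 = {0, 1}
Tree: B1–B2

The largest bag has 2 vertices, giving width 1; this decomposition certifies tw(G) ≤ 1. G has an edge, so its treewidth is at least 1. Hence tw(G) = 1 exactly.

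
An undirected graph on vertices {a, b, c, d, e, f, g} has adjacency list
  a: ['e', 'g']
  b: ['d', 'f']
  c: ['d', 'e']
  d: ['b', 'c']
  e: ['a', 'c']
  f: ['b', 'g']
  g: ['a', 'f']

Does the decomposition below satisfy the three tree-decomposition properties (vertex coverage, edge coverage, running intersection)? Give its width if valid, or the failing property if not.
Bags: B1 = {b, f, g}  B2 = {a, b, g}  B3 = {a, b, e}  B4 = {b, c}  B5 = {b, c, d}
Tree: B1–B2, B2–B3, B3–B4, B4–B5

No — edge (e,c) lies in no bag.

A tree decomposition must satisfy three properties: every vertex lies in some bag; for every edge, both endpoints lie together in some bag; and for every vertex, the bags containing it form a connected subtree. Here edge (e,c) lies in no bag, so the decomposition is invalid.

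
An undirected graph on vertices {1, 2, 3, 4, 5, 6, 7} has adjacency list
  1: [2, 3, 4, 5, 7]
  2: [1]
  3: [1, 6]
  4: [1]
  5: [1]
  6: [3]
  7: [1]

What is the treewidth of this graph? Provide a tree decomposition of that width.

Treewidth 1.
Bags: B1 = {1, 3}  B2 = {3, 6}  B3 = {1, 4}  B4 = {1, 7}  B5 = {1, 5}  B6 = {1, 2}
Tree: B1–B2, B1–B3, B3–B4, B1–B5, B4–B6

Every bag has size at most 2, so the width is 2 − 1 = 1 and tw(G) ≤ 1. G has an edge, so its treewidth is at least 1. Therefore the treewidth is 1.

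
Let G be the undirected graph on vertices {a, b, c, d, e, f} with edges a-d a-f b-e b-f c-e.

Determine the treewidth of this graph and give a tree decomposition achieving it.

Treewidth 1.
Bags: B1 = {a, d}  B2 = {a, f}  B3 = {b, f}  B4 = {b, e}  B5 = {c, e}
Tree: B1–B2, B2–B3, B3–B4, B4–B5

Each bag holds 2 vertices, so the decomposition has width 1, which upper-bounds the treewidth. Since G has at least one edge (e.g. d–a), it is not an edgeless graph, so tw(G) ≥ 1. Combining the bounds, tw(G) = 1.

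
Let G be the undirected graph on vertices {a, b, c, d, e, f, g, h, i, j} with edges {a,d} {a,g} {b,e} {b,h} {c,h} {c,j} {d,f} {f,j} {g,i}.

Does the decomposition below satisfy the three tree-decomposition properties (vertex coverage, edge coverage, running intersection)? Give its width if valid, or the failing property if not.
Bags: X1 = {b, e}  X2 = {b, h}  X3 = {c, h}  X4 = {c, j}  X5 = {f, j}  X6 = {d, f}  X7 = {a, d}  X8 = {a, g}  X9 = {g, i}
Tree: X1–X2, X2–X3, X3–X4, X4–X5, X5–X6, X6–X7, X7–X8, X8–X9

Yes; width 1.

Checking the three conditions: (i) the bags cover all of {a, b, c, d, e, f, g, h, i, j}; (ii) for each edge, some bag contains both endpoints; (iii) the bags containing any fixed vertex form a subtree. All hold, so the decomposition is valid with width 2 − 1 = 1.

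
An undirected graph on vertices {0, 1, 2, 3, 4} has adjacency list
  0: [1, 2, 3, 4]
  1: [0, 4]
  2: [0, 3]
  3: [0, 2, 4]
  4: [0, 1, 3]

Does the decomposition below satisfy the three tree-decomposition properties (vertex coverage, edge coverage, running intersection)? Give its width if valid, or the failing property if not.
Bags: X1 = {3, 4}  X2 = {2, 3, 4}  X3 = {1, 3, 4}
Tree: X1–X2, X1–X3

No — vertex 0 appears in no bag.

A tree decomposition must satisfy three properties: every vertex lies in some bag; for every edge, both endpoints lie together in some bag; and for every vertex, the bags containing it form a connected subtree. Here vertex 0 appears in no bag, so the decomposition is invalid.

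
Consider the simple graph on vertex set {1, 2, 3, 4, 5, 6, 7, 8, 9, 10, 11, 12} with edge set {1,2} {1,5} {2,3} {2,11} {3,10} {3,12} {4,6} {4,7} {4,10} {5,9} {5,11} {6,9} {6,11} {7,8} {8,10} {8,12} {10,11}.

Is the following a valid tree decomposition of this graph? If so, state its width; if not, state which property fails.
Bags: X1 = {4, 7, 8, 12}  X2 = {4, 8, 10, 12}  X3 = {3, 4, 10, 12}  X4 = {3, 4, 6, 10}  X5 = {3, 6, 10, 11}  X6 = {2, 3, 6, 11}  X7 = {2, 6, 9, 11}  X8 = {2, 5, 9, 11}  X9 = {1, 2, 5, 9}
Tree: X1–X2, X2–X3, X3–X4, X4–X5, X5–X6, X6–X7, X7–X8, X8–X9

Every vertex of G appears in some bag (union = {1, 2, 3, 4, 5, 6, 7, 8, 9, 10, 11, 12}); every edge is covered by a bag; and for each vertex v the set of bags containing v is connected in the bag tree. The decomposition is therefore valid. The largest bag has 4 vertices, so the width is 3.

Yes; width 3.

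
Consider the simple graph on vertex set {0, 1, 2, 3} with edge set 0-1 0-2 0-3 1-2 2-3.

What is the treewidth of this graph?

2

A width-2 tree decomposition is:
Bags: B1 = {0, 2, 3}  B2 = {0, 1, 2}
Tree: B1–B2
Every bag has size at most 3, so the width is 3 − 1 = 2 and tw(G) ≤ 2. On the other hand G contains the 3-clique {0, 1, 2}. A clique must lie in a single bag of any decomposition, so no decomposition can have width below 2. Therefore the treewidth is 2.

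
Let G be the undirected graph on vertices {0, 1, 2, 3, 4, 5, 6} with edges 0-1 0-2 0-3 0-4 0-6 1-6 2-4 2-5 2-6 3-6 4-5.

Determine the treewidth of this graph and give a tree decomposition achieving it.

Each bag holds 3 vertices, so the decomposition has width 2, which upper-bounds the treewidth. On the other hand G contains the 3-clique {0, 2, 4}. A clique must lie in a single bag of any decomposition, so no decomposition can have width below 2. Hence tw(G) = 2 exactly.

Treewidth 2.
Bags: B1 = {0, 2, 6}  B2 = {0, 3, 6}  B3 = {0, 2, 4}  B4 = {2, 4, 5}  B5 = {0, 1, 6}
Tree: B1–B2, B1–B3, B3–B4, B2–B5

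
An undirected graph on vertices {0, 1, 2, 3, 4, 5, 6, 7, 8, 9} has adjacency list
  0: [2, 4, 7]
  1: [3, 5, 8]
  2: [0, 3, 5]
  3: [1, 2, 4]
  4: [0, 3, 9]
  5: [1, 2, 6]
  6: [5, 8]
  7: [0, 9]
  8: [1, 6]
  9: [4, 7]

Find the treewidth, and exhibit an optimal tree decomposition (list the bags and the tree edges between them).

Every bag has size at most 3, so the width is 3 − 1 = 2 and tw(G) ≤ 2. Since 9–7–0–4–9 is a cycle in G, G is not acyclic. Forests are exactly the graphs of treewidth ≤ 1, so tw(G) ≥ 2. Combining the bounds, tw(G) = 2.

Treewidth 2.
One optimal decomposition is:
Bags: B1 = {4, 7, 9}  B2 = {0, 4, 7}  B3 = {0, 3, 4}  B4 = {0, 2, 3}  B5 = {1, 2, 3}  B6 = {1, 2, 5}  B7 = {1, 5, 8}  B8 = {5, 6, 8}
Tree: B1–B2, B2–B3, B3–B4, B4–B5, B5–B6, B6–B7, B7–B8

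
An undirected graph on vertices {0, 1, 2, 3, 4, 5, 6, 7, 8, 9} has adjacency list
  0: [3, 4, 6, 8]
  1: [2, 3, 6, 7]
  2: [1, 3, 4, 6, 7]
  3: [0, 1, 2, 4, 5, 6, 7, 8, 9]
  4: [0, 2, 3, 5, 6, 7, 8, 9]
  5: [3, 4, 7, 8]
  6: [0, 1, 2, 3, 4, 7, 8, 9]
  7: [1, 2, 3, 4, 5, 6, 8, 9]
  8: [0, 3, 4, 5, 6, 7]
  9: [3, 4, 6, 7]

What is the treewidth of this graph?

A width-4 tree decomposition is:
Bags: B1 = {2, 3, 4, 6, 7}  B2 = {1, 2, 3, 6, 7}  B3 = {3, 4, 6, 7, 9}  B4 = {3, 4, 6, 7, 8}  B5 = {3, 4, 5, 7, 8}  B6 = {0, 3, 4, 6, 8}
Tree: B1–B2, B1–B3, B3–B4, B4–B5, B4–B6
The largest bag has 5 vertices, giving width 4; this decomposition certifies tw(G) ≤ 4. Conversely, {1, 2, 3, 6, 7} is a clique of size 5, and the vertices of any clique must share a bag in every tree decomposition; so some bag has ≥ 5 vertices and tw(G) ≥ 4. Hence tw(G) = 4 exactly.

4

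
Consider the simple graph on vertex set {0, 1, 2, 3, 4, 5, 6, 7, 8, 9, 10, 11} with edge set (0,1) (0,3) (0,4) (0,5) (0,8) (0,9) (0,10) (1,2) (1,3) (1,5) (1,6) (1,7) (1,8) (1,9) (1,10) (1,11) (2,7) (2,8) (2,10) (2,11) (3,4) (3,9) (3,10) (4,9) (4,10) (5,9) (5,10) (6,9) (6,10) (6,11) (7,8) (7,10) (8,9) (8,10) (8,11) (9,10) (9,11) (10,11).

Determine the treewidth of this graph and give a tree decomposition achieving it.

Treewidth 4.
One optimal decomposition is:
Bags: B1 = {0, 1, 3, 9, 10}  B2 = {0, 1, 8, 9, 10}  B3 = {1, 8, 9, 10, 11}  B4 = {1, 2, 8, 10, 11}  B5 = {1, 6, 9, 10, 11}  B6 = {0, 1, 5, 9, 10}  B7 = {0, 3, 4, 9, 10}  B8 = {1, 2, 7, 8, 10}
Tree: B1–B2, B2–B3, B3–B4, B3–B5, B2–B6, B1–B7, B4–B8

The largest bag has 5 vertices, giving width 4; this decomposition certifies tw(G) ≤ 4. For the lower bound, the 5 vertices {0, 1, 8, 9, 10} are pairwise adjacent, and any tree decomposition puts a clique entirely inside one bag — forcing width ≥ 4. The upper and lower bounds meet at 4, so that is the treewidth.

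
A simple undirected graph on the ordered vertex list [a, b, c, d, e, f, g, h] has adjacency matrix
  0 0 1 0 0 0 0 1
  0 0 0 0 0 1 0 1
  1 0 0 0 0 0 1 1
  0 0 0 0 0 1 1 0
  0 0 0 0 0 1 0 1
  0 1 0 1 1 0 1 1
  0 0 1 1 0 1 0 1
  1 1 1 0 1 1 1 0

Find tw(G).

2

A width-2 tree decomposition is:
Bags: B1 = {f, g, h}  B2 = {d, f, g}  B3 = {e, f, h}  B4 = {c, g, h}  B5 = {a, c, h}  B6 = {b, f, h}
Tree: B1–B2, B1–B3, B1–B4, B4–B5, B1–B6
The largest bag has 3 vertices, giving width 2; this decomposition certifies tw(G) ≤ 2. On the other hand G contains the 3-clique {d, f, g}. A clique must lie in a single bag of any decomposition, so no decomposition can have width below 2. Therefore the treewidth is 2.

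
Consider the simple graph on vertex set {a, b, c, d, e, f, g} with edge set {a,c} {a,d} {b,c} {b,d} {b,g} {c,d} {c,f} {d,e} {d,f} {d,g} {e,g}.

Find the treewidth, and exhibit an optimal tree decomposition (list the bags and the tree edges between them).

Treewidth 2.
One optimal decomposition is:
Bags: B1 = {d, e, g}  B2 = {b, d, g}  B3 = {b, c, d}  B4 = {c, d, f}  B5 = {a, c, d}
Tree: B1–B2, B2–B3, B3–B4, B3–B5

The largest bag has 3 vertices, giving width 2; this decomposition certifies tw(G) ≤ 2. On the other hand G contains the 3-clique {d, e, g}. A clique must lie in a single bag of any decomposition, so no decomposition can have width below 2. The upper and lower bounds meet at 2, so that is the treewidth.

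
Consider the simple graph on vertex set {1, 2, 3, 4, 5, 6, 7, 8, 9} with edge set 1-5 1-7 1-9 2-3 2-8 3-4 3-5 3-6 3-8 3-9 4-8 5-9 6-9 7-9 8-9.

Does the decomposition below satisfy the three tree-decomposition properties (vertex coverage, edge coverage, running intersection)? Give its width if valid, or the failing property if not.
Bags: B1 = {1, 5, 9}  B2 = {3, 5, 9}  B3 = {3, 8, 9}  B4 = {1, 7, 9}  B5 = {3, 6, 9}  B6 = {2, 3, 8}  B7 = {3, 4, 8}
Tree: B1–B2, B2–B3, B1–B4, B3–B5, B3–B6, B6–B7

Yes; width 2.

Every vertex of G appears in some bag (union = {1, 2, 3, 4, 5, 6, 7, 8, 9}); every edge is covered by a bag; and for each vertex v the set of bags containing v is connected in the bag tree. The decomposition is therefore valid. The largest bag has 3 vertices, so the width is 2.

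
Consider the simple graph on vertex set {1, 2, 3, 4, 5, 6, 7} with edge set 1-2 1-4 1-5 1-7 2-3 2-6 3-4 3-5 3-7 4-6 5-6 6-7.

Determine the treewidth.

A width-3 tree decomposition is:
Bags: B1 = {1, 3, 5, 6}  B2 = {1, 3, 6, 7}  B3 = {1, 3, 4, 6}  B4 = {1, 2, 3, 6}
Tree: B1–B2, B2–B3, B3–B4
The largest bag has 4 vertices, giving width 3; this decomposition certifies tw(G) ≤ 3. For the lower bound: the 4 vertex sets {5,6}, {1,7}, {3}, {4} are disjoint, each induces a connected subgraph, and every pair is joined by at least one edge of G. Contracting each set to a single vertex therefore yields K_{4} as a minor, and since treewidth is minor-monotone, tw(G) ≥ tw(K_{4}) = 3. Combining the bounds, tw(G) = 3.

3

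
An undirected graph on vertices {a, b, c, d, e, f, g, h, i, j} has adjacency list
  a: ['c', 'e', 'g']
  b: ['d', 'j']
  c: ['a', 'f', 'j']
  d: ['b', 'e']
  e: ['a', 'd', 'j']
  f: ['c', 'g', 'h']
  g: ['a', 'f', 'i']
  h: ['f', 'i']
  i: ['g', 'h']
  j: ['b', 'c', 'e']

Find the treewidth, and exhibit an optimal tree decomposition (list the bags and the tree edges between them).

Treewidth 2.
One such decomposition:
Bags: B1 = {b, d, e}  B2 = {b, e, j}  B3 = {a, e, j}  B4 = {a, c, j}  B5 = {a, c, g}  B6 = {c, f, g}  B7 = {f, g, i}  B8 = {f, h, i}
Tree: B1–B2, B2–B3, B3–B4, B4–B5, B5–B6, B6–B7, B7–B8

The largest bag has 3 vertices, giving width 2; this decomposition certifies tw(G) ≤ 2. Since d–b–j–e–d is a cycle in G, G is not acyclic. Forests are exactly the graphs of treewidth ≤ 1, so tw(G) ≥ 2. Therefore the treewidth is 2.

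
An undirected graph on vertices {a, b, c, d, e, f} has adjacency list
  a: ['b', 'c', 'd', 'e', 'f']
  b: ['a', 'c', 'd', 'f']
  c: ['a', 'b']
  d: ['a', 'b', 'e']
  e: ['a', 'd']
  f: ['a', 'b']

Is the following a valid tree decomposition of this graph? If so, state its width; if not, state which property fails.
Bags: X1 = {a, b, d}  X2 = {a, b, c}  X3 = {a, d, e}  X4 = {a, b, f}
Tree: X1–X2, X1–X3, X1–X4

Checking the three conditions: (i) the bags cover all of {a, b, c, d, e, f}; (ii) for each edge, some bag contains both endpoints; (iii) the bags containing any fixed vertex form a subtree. All hold, so the decomposition is valid with width 3 − 1 = 2.

Yes; width 2.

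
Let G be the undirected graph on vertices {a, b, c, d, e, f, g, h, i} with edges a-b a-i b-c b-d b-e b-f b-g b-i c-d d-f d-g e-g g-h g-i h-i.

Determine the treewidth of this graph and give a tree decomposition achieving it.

Each bag holds 3 vertices, so the decomposition has width 2, which upper-bounds the treewidth. Conversely, {g, h, i} is a clique of size 3, and the vertices of any clique must share a bag in every tree decomposition; so some bag has ≥ 3 vertices and tw(G) ≥ 2. Therefore the treewidth is 2.

Treewidth 2.
Bags: B1 = {b, d, g}  B2 = {b, g, i}  B3 = {a, b, i}  B4 = {g, h, i}  B5 = {b, e, g}  B6 = {b, d, f}  B7 = {b, c, d}
Tree: B1–B2, B2–B3, B2–B4, B2–B5, B1–B6, B6–B7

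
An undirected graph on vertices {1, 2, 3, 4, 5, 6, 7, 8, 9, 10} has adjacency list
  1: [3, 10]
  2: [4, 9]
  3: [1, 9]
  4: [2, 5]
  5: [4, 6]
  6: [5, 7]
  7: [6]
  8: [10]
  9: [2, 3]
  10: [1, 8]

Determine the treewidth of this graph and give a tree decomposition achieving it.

Treewidth 1.
Bags: B1 = {8, 10}  B2 = {1, 10}  B3 = {1, 3}  B4 = {3, 9}  B5 = {2, 9}  B6 = {2, 4}  B7 = {4, 5}  B8 = {5, 6}  B9 = {6, 7}
Tree: B1–B2, B2–B3, B3–B4, B4–B5, B5–B6, B6–B7, B7–B8, B8–B9

The largest bag has 2 vertices, giving width 1; this decomposition certifies tw(G) ≤ 1. G has an edge, so its treewidth is at least 1. Hence tw(G) = 1 exactly.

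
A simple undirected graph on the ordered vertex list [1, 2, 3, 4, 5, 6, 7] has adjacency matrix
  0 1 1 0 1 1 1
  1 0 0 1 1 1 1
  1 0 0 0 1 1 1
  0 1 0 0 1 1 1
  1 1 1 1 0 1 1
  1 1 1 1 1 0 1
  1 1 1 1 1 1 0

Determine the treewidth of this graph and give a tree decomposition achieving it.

Every bag has size at most 5, so the width is 5 − 1 = 4 and tw(G) ≤ 4. On the other hand G contains the 5-clique {1, 2, 5, 6, 7}. A clique must lie in a single bag of any decomposition, so no decomposition can have width below 4. The upper and lower bounds meet at 4, so that is the treewidth.

Treewidth 4.
One such decomposition:
Bags: B1 = {1, 3, 5, 6, 7}  B2 = {1, 2, 5, 6, 7}  B3 = {2, 4, 5, 6, 7}
Tree: B1–B2, B2–B3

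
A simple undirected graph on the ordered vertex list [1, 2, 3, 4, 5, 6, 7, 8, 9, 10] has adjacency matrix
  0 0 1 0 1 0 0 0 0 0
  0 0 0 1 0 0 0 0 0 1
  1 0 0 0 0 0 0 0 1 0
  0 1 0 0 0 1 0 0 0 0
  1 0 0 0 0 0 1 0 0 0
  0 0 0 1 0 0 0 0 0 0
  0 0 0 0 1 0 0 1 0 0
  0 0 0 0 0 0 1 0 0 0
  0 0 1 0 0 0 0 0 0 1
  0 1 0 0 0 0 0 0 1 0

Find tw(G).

1

A width-1 tree decomposition is:
Bags: B1 = {4, 6}  B2 = {2, 4}  B3 = {2, 10}  B4 = {9, 10}  B5 = {3, 9}  B6 = {1, 3}  B7 = {1, 5}  B8 = {5, 7}  B9 = {7, 8}
Tree: B1–B2, B2–B3, B3–B4, B4–B5, B5–B6, B6–B7, B7–B8, B8–B9
Every bag has size at most 2, so the width is 2 − 1 = 1 and tw(G) ≤ 1. G has an edge, so its treewidth is at least 1. Therefore the treewidth is 1.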